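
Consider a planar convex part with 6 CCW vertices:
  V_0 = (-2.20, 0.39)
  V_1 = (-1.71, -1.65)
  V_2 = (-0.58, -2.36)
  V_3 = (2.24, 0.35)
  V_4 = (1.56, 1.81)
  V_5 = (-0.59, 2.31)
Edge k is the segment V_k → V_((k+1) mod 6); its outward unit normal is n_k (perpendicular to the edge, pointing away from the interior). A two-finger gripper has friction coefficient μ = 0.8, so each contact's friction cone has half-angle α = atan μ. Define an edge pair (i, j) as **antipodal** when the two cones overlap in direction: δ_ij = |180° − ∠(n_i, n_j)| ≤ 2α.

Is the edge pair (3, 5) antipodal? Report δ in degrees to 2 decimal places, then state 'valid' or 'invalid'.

δ = 64.96°, valid

α = atan 0.8 = 38.66°;  2α = 77.32°
edge 3: e_3 = (-0.68, +1.46);  n_3 = (+0.9065, +0.4222)
edge 5: e_5 = (-1.61, -1.92);  n_5 = (-0.7663, +0.6425)
∠(n_3, n_5) = 115.04°
δ = |180° − 115.04°| = 64.96°
64.96° ≤ 2α = 77.32°  →  valid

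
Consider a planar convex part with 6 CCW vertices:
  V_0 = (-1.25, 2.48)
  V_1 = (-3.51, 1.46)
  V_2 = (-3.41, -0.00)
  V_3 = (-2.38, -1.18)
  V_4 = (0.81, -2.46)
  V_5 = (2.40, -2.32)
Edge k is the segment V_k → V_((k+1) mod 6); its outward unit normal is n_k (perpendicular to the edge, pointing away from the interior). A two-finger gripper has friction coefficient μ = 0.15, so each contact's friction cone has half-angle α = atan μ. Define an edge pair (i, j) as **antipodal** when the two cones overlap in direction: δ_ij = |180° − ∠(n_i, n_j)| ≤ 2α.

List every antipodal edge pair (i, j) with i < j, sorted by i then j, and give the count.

α = atan 0.15 = 8.53°;  2α = 17.06°
n_0 = (-0.4114, +0.9115)
n_1 = (-0.9977, -0.0683)
n_2 = (-0.7534, -0.6576)
n_3 = (-0.3724, -0.9281)
n_4 = (+0.0877, -0.9961)
n_5 = (+0.7960, +0.6053)
  (0,1): δ = 110.37°  ·
  (0,2): δ = 73.17°  ·
  (0,3): δ = 46.15°  ·
  (0,4): δ = 19.26°  ·
  (0,5): δ = 102.96°  ·
  (1,2): δ = 142.80°  ·
  (1,3): δ = 115.78°  ·
  (1,4): δ = 88.89°  ·
  (1,5): δ = 33.33°  ·
  (2,3): δ = 152.98°  ·
  (2,4): δ = 126.09°  ·
  (2,5): δ = 3.87°  ✓
  (3,4): δ = 153.10°  ·
  (3,5): δ = 30.89°  ·
  (4,5): δ = 57.78°  ·
antipodal pairs: 1

count = 1; pairs: (2,5)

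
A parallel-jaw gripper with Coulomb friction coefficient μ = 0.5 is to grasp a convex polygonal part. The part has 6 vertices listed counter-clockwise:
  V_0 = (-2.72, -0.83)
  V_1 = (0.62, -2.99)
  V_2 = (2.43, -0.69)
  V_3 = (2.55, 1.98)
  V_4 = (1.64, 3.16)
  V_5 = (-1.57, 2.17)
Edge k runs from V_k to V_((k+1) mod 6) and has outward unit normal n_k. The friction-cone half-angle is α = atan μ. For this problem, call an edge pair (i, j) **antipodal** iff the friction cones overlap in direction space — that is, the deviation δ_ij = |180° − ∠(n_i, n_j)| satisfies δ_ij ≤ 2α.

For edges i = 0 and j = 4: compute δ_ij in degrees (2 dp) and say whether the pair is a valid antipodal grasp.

α = atan 0.5 = 26.57°;  2α = 53.13°
edge 0: e_0 = (+3.34, -2.16);  n_0 = (-0.5430, -0.8397)
edge 4: e_4 = (-3.21, -0.99);  n_4 = (-0.2947, +0.9556)
∠(n_0, n_4) = 129.97°
δ = |180° − 129.97°| = 50.03°
50.03° ≤ 2α = 53.13°  →  valid

δ = 50.03°, valid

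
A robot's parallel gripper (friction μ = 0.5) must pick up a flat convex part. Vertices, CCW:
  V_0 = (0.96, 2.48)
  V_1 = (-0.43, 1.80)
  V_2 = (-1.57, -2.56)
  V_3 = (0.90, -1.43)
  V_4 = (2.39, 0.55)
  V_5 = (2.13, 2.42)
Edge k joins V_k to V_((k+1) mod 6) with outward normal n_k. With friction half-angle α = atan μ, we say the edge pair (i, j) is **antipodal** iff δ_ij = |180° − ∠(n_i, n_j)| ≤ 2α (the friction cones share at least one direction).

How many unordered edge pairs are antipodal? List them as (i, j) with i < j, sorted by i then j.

count = 6; pairs: (0,2), (0,3), (1,2), (1,3), (1,4), (2,5)

α = atan 0.5 = 26.57°;  2α = 53.13°
n_0 = (-0.4394, +0.8983)
n_1 = (-0.9675, +0.2530)
n_2 = (+0.4160, -0.9094)
n_3 = (+0.7990, -0.6013)
n_4 = (+0.9905, +0.1377)
n_5 = (+0.0512, +0.9987)
  (0,1): δ = 130.72°  ·
  (0,2): δ = 1.48°  ✓
  (0,3): δ = 26.97°  ✓
  (0,4): δ = 71.85°  ·
  (0,5): δ = 151.00°  ·
  (1,2): δ = 50.76°  ✓
  (1,3): δ = 22.31°  ✓
  (1,4): δ = 22.57°  ✓
  (1,5): δ = 101.72°  ·
  (2,3): δ = 151.55°  ·
  (2,4): δ = 106.67°  ·
  (2,5): δ = 27.52°  ✓
  (3,4): δ = 135.12°  ·
  (3,5): δ = 55.97°  ·
  (4,5): δ = 100.85°  ·
antipodal pairs: 6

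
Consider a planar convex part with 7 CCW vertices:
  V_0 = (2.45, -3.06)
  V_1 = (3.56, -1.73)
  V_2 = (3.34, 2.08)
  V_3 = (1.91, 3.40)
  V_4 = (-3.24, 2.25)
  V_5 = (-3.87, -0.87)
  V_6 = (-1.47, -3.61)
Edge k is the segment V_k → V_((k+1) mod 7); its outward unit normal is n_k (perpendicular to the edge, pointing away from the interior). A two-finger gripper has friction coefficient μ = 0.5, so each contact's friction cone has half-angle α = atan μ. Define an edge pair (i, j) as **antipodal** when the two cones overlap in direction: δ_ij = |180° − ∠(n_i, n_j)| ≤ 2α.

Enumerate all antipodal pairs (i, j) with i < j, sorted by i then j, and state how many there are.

count = 7; pairs: (0,3), (0,4), (1,4), (1,5), (2,5), (2,6), (3,6)

α = atan 0.5 = 26.57°;  2α = 53.13°
n_0 = (+0.7677, -0.6408)
n_1 = (+0.9983, +0.0576)
n_2 = (+0.6783, +0.7348)
n_3 = (-0.2179, +0.9760)
n_4 = (-0.9802, +0.1979)
n_5 = (-0.7522, -0.6589)
n_6 = (+0.1389, -0.9903)
  (0,1): δ = 136.85°  ·
  (0,2): δ = 92.86°  ·
  (0,3): δ = 37.56°  ✓
  (0,4): δ = 28.43°  ✓
  (0,5): δ = 81.06°  ·
  (0,6): δ = 137.83°  ·
  (1,2): δ = 136.01°  ·
  (1,3): δ = 80.72°  ·
  (1,4): δ = 14.72°  ✓
  (1,5): δ = 37.91°  ✓
  (1,6): δ = 94.68°  ·
  (2,3): δ = 124.70°  ·
  (2,4): δ = 58.71°  ·
  (2,5): δ = 6.08°  ✓
  (2,6): δ = 50.70°  ✓
  (3,4): δ = 114.00°  ·
  (3,5): δ = 61.37°  ·
  (3,6): δ = 4.60°  ✓
  (4,5): δ = 127.37°  ·
  (4,6): δ = 70.60°  ·
  (5,6): δ = 123.23°  ·
antipodal pairs: 7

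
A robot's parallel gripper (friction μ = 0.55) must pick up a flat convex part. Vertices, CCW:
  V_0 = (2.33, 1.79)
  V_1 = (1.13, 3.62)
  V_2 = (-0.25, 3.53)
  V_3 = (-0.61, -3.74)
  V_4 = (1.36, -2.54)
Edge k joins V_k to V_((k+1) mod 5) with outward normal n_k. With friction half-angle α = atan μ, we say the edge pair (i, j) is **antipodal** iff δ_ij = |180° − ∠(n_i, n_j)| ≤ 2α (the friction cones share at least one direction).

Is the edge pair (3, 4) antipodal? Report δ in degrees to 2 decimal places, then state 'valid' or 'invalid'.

δ = 133.97°, invalid

α = atan 0.55 = 28.81°;  2α = 57.62°
edge 3: e_3 = (+1.97, +1.20);  n_3 = (+0.5202, -0.8540)
edge 4: e_4 = (+0.97, +4.33);  n_4 = (+0.9758, -0.2186)
∠(n_3, n_4) = 46.03°
δ = |180° − 46.03°| = 133.97°
133.97° > 2α = 57.62°  →  invalid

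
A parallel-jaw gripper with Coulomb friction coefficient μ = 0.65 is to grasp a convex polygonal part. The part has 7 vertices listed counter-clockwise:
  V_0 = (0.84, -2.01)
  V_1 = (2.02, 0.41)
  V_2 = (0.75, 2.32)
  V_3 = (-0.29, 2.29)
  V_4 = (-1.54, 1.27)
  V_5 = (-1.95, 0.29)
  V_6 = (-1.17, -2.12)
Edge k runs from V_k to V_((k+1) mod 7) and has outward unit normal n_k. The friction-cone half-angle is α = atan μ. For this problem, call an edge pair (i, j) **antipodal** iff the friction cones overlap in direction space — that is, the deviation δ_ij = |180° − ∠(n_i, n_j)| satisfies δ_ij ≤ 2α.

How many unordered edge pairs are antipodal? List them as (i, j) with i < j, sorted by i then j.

count = 10; pairs: (0,2), (0,3), (0,4), (0,5), (1,4), (1,5), (1,6), (2,6), (3,6), (4,6)

α = atan 0.65 = 33.02°;  2α = 66.05°
n_0 = (+0.8988, -0.4383)
n_1 = (+0.8327, +0.5537)
n_2 = (-0.0288, +0.9996)
n_3 = (-0.6322, +0.7748)
n_4 = (-0.9225, +0.3860)
n_5 = (-0.9514, -0.3079)
n_6 = (+0.0546, -0.9985)
  (0,1): δ = 120.39°  ·
  (0,2): δ = 62.35°  ✓
  (0,3): δ = 24.79°  ✓
  (0,4): δ = 3.29°  ✓
  (0,5): δ = 43.93°  ✓
  (0,6): δ = 119.13°  ·
  (1,2): δ = 121.97°  ·
  (1,3): δ = 84.41°  ·
  (1,4): δ = 56.32°  ✓
  (1,5): δ = 15.69°  ✓
  (1,6): δ = 59.51°  ✓
  (2,3): δ = 142.44°  ·
  (2,4): δ = 114.36°  ·
  (2,5): δ = 73.72°  ·
  (2,6): δ = 1.48°  ✓
  (3,4): δ = 151.92°  ·
  (3,5): δ = 111.28°  ·
  (3,6): δ = 36.08°  ✓
  (4,5): δ = 139.36°  ·
  (4,6): δ = 64.16°  ✓
  (5,6): δ = 104.80°  ·
antipodal pairs: 10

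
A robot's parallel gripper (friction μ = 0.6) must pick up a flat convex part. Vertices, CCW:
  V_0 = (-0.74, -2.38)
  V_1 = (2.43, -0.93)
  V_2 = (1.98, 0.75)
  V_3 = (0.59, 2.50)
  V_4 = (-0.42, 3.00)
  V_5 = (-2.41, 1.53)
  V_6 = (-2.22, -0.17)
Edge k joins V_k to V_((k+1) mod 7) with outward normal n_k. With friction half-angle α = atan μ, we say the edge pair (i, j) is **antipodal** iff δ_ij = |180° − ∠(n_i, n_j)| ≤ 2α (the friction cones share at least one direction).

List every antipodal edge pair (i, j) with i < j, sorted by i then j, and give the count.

α = atan 0.6 = 30.96°;  2α = 61.93°
n_0 = (+0.4160, -0.9094)
n_1 = (+0.9659, +0.2587)
n_2 = (+0.7830, +0.6220)
n_3 = (+0.4437, +0.8962)
n_4 = (-0.5942, +0.8043)
n_5 = (-0.9938, -0.1111)
n_6 = (-0.8309, -0.5564)
  (0,1): δ = 99.58°  ·
  (0,2): δ = 76.12°  ·
  (0,3): δ = 50.92°  ✓
  (0,4): δ = 11.87°  ✓
  (0,5): δ = 71.80°  ·
  (0,6): δ = 99.23°  ·
  (1,2): δ = 156.54°  ·
  (1,3): δ = 131.33°  ·
  (1,4): δ = 68.54°  ·
  (1,5): δ = 8.62°  ✓
  (1,6): δ = 18.81°  ✓
  (2,3): δ = 154.80°  ·
  (2,4): δ = 92.01°  ·
  (2,5): δ = 32.08°  ✓
  (2,6): δ = 4.65°  ✓
  (3,4): δ = 117.21°  ·
  (3,5): δ = 57.29°  ✓
  (3,6): δ = 29.85°  ✓
  (4,5): δ = 120.08°  ·
  (4,6): δ = 92.64°  ·
  (5,6): δ = 152.57°  ·
antipodal pairs: 8

count = 8; pairs: (0,3), (0,4), (1,5), (1,6), (2,5), (2,6), (3,5), (3,6)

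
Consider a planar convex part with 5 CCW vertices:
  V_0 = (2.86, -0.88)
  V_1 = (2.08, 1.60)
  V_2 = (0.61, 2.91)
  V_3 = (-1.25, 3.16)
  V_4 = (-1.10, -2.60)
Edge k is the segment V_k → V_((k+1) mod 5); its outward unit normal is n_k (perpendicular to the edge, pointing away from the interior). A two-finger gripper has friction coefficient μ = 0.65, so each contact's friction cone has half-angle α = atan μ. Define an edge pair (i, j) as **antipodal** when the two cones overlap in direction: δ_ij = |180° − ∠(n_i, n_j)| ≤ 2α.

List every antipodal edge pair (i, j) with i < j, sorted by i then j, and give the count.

count = 4; pairs: (0,3), (1,3), (1,4), (2,4)

α = atan 0.65 = 33.02°;  2α = 66.05°
n_0 = (+0.9539, +0.3000)
n_1 = (+0.6653, +0.7466)
n_2 = (+0.1332, +0.9911)
n_3 = (-0.9997, -0.0260)
n_4 = (+0.3984, -0.9172)
  (0,1): δ = 149.17°  ·
  (0,2): δ = 115.11°  ·
  (0,3): δ = 15.97°  ✓
  (0,4): δ = 96.02°  ·
  (1,2): δ = 145.95°  ·
  (1,3): δ = 46.80°  ✓
  (1,4): δ = 65.18°  ✓
  (2,3): δ = 80.85°  ·
  (2,4): δ = 31.13°  ✓
  (3,4): δ = 68.01°  ·
antipodal pairs: 4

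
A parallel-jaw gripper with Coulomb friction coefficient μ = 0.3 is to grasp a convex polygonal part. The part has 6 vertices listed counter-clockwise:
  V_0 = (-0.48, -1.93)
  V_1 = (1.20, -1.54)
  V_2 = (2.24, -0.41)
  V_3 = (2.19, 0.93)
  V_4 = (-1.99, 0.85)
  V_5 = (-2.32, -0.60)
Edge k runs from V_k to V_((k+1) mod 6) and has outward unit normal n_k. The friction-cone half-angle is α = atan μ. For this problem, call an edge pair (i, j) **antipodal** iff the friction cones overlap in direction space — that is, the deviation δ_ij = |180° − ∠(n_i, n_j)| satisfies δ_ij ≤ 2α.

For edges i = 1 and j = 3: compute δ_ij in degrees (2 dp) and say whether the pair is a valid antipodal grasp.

δ = 46.28°, invalid

α = atan 0.3 = 16.70°;  2α = 33.40°
edge 1: e_1 = (+1.04, +1.13);  n_1 = (+0.7358, -0.6772)
edge 3: e_3 = (-4.18, -0.08);  n_3 = (-0.0191, +0.9998)
∠(n_1, n_3) = 133.72°
δ = |180° − 133.72°| = 46.28°
46.28° > 2α = 33.40°  →  invalid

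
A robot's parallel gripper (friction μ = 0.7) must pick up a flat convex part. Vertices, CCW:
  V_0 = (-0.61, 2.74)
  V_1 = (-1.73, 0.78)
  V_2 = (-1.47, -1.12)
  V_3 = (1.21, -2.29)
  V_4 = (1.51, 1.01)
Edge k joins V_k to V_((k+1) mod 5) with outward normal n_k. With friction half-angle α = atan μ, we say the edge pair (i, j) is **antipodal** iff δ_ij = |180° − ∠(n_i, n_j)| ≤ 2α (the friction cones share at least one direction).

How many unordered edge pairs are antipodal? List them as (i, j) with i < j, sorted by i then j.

count = 4; pairs: (0,3), (1,3), (1,4), (2,4)

α = atan 0.7 = 34.99°;  2α = 69.98°
n_0 = (-0.8682, +0.4961)
n_1 = (-0.9908, -0.1356)
n_2 = (-0.4001, -0.9165)
n_3 = (+0.9959, -0.0905)
n_4 = (+0.6322, +0.7748)
  (0,1): δ = 142.46°  ·
  (0,2): δ = 83.84°  ·
  (0,3): δ = 24.55°  ✓
  (0,4): δ = 80.53°  ·
  (1,2): δ = 121.38°  ·
  (1,3): δ = 12.99°  ✓
  (1,4): δ = 42.99°  ✓
  (2,3): δ = 71.61°  ·
  (2,4): δ = 15.63°  ✓
  (3,4): δ = 124.02°  ·
antipodal pairs: 4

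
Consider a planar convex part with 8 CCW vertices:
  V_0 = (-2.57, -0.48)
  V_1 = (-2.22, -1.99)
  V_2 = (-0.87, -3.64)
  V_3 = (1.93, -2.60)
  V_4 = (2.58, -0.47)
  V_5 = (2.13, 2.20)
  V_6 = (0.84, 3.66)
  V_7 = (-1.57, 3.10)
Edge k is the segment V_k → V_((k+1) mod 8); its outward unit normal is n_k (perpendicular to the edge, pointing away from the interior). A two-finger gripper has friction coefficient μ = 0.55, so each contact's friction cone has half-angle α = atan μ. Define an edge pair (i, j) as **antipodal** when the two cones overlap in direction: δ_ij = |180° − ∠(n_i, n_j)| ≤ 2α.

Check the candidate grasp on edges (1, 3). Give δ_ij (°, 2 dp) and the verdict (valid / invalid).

δ = 56.26°, valid

α = atan 0.55 = 28.81°;  2α = 57.62°
edge 1: e_1 = (+1.35, -1.65);  n_1 = (-0.7740, -0.6332)
edge 3: e_3 = (+0.65, +2.13);  n_3 = (+0.9565, -0.2919)
∠(n_1, n_3) = 123.74°
δ = |180° − 123.74°| = 56.26°
56.26° ≤ 2α = 57.62°  →  valid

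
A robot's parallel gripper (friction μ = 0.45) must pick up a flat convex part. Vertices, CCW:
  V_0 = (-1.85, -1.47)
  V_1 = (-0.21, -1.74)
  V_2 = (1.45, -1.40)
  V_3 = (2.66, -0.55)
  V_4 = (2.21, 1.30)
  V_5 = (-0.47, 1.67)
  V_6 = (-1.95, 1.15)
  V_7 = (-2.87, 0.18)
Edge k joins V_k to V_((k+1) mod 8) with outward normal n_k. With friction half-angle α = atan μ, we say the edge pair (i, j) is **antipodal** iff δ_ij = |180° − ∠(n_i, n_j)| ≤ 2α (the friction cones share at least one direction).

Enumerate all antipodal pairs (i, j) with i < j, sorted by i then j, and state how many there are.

α = atan 0.45 = 24.23°;  2α = 48.46°
n_0 = (-0.1624, -0.9867)
n_1 = (+0.2007, -0.9797)
n_2 = (+0.5748, -0.8183)
n_3 = (+0.9717, +0.2364)
n_4 = (+0.1368, +0.9906)
n_5 = (-0.3315, +0.9435)
n_6 = (-0.7256, +0.6882)
n_7 = (-0.8506, -0.5258)
  (0,1): δ = 159.08°  ·
  (0,2): δ = 135.56°  ·
  (0,3): δ = 66.98°  ·
  (0,4): δ = 1.49°  ✓
  (0,5): δ = 28.71°  ✓
  (0,6): δ = 55.86°  ·
  (0,7): δ = 131.07°  ·
  (1,2): δ = 156.49°  ·
  (1,3): δ = 87.90°  ·
  (1,4): δ = 19.44°  ✓
  (1,5): δ = 7.78°  ✓
  (1,6): δ = 34.94°  ✓
  (1,7): δ = 110.15°  ·
  (2,3): δ = 111.42°  ·
  (2,4): δ = 42.95°  ✓
  (2,5): δ = 15.73°  ✓
  (2,6): δ = 11.43°  ✓
  (2,7): δ = 86.64°  ·
  (3,4): δ = 111.53°  ·
  (3,5): δ = 84.31°  ·
  (3,6): δ = 57.16°  ·
  (3,7): δ = 18.05°  ✓
  (4,5): δ = 152.78°  ·
  (4,6): δ = 125.62°  ·
  (4,7): δ = 50.42°  ·
  (5,6): δ = 152.84°  ·
  (5,7): δ = 77.64°  ·
  (6,7): δ = 104.79°  ·
antipodal pairs: 9

count = 9; pairs: (0,4), (0,5), (1,4), (1,5), (1,6), (2,4), (2,5), (2,6), (3,7)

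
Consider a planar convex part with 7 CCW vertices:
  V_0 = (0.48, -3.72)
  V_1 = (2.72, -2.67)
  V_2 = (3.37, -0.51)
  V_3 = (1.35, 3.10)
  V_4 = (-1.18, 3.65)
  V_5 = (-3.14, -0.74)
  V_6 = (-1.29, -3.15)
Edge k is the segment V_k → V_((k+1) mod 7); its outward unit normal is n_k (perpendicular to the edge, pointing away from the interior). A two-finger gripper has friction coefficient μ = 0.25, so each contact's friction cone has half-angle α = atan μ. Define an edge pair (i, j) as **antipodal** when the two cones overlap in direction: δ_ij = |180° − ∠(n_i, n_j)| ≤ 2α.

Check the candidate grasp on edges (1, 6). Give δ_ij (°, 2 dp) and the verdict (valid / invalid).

δ = 88.90°, invalid

α = atan 0.25 = 14.04°;  2α = 28.07°
edge 1: e_1 = (+0.65, +2.16);  n_1 = (+0.9576, -0.2882)
edge 6: e_6 = (+1.77, -0.57);  n_6 = (-0.3065, -0.9519)
∠(n_1, n_6) = 91.10°
δ = |180° − 91.10°| = 88.90°
88.90° > 2α = 28.07°  →  invalid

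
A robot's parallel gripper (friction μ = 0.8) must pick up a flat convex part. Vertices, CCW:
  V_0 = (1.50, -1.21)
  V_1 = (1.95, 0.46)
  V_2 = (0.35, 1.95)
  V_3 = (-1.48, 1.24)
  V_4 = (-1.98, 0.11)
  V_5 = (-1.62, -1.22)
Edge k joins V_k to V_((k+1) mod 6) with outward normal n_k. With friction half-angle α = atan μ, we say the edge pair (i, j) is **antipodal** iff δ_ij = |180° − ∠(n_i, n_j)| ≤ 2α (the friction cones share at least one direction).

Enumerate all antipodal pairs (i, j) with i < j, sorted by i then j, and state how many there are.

count = 8; pairs: (0,2), (0,3), (0,4), (1,3), (1,4), (1,5), (2,5), (3,5)

α = atan 0.8 = 38.66°;  2α = 77.32°
n_0 = (+0.9656, -0.2602)
n_1 = (+0.6815, +0.7318)
n_2 = (-0.3617, +0.9323)
n_3 = (-0.9145, +0.4046)
n_4 = (-0.9653, -0.2613)
n_5 = (+0.0032, -1.0000)
  (0,1): δ = 117.88°  ·
  (0,2): δ = 53.71°  ✓
  (0,3): δ = 8.79°  ✓
  (0,4): δ = 30.23°  ✓
  (0,5): δ = 105.26°  ·
  (1,2): δ = 115.83°  ·
  (1,3): δ = 70.91°  ✓
  (1,4): δ = 31.89°  ✓
  (1,5): δ = 43.14°  ✓
  (2,3): δ = 135.07°  ·
  (2,4): δ = 96.06°  ·
  (2,5): δ = 21.02°  ✓
  (3,4): δ = 140.99°  ·
  (3,5): δ = 65.95°  ✓
  (4,5): δ = 104.96°  ·
antipodal pairs: 8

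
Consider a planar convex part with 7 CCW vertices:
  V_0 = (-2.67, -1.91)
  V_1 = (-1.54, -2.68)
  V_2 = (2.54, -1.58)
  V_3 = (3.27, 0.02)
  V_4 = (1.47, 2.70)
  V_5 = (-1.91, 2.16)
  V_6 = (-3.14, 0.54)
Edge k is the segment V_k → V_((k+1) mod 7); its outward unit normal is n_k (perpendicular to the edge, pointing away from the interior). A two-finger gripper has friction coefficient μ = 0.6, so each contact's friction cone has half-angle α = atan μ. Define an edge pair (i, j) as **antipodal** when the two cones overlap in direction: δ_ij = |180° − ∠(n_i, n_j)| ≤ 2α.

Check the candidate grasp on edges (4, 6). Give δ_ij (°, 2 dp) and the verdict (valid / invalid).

α = atan 0.6 = 30.96°;  2α = 61.93°
edge 4: e_4 = (-3.38, -0.54);  n_4 = (-0.1578, +0.9875)
edge 6: e_6 = (+0.47, -2.45);  n_6 = (-0.9821, -0.1884)
∠(n_4, n_6) = 91.78°
δ = |180° − 91.78°| = 88.22°
88.22° > 2α = 61.93°  →  invalid

δ = 88.22°, invalid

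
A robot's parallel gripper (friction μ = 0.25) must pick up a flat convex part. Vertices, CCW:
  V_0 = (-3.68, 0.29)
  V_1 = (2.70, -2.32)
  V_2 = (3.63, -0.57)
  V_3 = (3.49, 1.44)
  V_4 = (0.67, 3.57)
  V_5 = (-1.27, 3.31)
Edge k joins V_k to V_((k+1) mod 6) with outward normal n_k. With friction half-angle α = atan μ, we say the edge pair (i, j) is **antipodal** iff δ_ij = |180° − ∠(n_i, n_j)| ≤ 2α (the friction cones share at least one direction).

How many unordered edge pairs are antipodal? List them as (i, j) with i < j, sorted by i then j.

count = 2; pairs: (0,3), (1,5)

α = atan 0.25 = 14.04°;  2α = 28.07°
n_0 = (-0.3786, -0.9255)
n_1 = (+0.8831, -0.4693)
n_2 = (+0.9976, +0.0695)
n_3 = (+0.6027, +0.7980)
n_4 = (-0.1328, +0.9911)
n_5 = (-0.7816, +0.6237)
  (0,1): δ = 95.74°  ·
  (0,2): δ = 63.77°  ·
  (0,3): δ = 14.82°  ✓
  (0,4): δ = 29.88°  ·
  (0,5): δ = 73.66°  ·
  (1,2): δ = 148.03°  ·
  (1,3): δ = 99.08°  ·
  (1,4): δ = 54.38°  ·
  (1,5): δ = 10.60°  ✓
  (2,3): δ = 131.05°  ·
  (2,4): δ = 86.35°  ·
  (2,5): δ = 42.57°  ·
  (3,4): δ = 135.30°  ·
  (3,5): δ = 91.53°  ·
  (4,5): δ = 136.22°  ·
antipodal pairs: 2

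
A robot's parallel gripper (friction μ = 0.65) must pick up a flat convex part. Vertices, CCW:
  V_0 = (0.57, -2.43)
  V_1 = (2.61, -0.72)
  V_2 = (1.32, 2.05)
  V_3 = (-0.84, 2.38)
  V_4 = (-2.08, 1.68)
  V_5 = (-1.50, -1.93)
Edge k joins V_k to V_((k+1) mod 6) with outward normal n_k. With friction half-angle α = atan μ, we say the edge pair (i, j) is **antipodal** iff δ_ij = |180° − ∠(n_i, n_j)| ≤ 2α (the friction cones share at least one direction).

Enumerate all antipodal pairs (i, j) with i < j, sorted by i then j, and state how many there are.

α = atan 0.65 = 33.02°;  2α = 66.05°
n_0 = (+0.6424, -0.7664)
n_1 = (+0.9065, +0.4222)
n_2 = (+0.1510, +0.9885)
n_3 = (-0.4916, +0.8708)
n_4 = (-0.9873, -0.1586)
n_5 = (-0.2348, -0.9720)
  (0,1): δ = 105.00°  ·
  (0,2): δ = 48.66°  ✓
  (0,3): δ = 10.53°  ✓
  (0,4): δ = 59.16°  ✓
  (0,5): δ = 126.45°  ·
  (1,2): δ = 123.66°  ·
  (1,3): δ = 85.53°  ·
  (1,4): δ = 15.84°  ✓
  (1,5): δ = 51.45°  ✓
  (2,3): δ = 141.87°  ·
  (2,4): δ = 72.19°  ·
  (2,5): δ = 4.89°  ✓
  (3,4): δ = 110.32°  ·
  (3,5): δ = 43.02°  ✓
  (4,5): δ = 112.71°  ·
antipodal pairs: 7

count = 7; pairs: (0,2), (0,3), (0,4), (1,4), (1,5), (2,5), (3,5)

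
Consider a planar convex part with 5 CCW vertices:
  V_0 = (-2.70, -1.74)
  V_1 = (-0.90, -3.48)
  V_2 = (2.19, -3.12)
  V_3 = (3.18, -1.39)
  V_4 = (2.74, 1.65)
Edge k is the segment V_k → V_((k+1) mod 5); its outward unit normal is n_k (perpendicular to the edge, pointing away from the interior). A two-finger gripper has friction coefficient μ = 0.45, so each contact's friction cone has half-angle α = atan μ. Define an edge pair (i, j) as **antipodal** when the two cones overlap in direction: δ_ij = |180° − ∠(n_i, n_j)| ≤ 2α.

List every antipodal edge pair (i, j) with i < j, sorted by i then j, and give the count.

α = atan 0.45 = 24.23°;  2α = 48.46°
n_0 = (-0.6950, -0.7190)
n_1 = (+0.1157, -0.9933)
n_2 = (+0.8679, -0.4967)
n_3 = (+0.9897, +0.1432)
n_4 = (-0.5289, +0.8487)
  (0,1): δ = 129.33°  ·
  (0,2): δ = 75.75°  ·
  (0,3): δ = 37.74°  ✓
  (0,4): δ = 75.96°  ·
  (1,2): δ = 126.43°  ·
  (1,3): δ = 88.41°  ·
  (1,4): δ = 25.28°  ✓
  (2,3): δ = 141.98°  ·
  (2,4): δ = 28.29°  ✓
  (3,4): δ = 66.31°  ·
antipodal pairs: 3

count = 3; pairs: (0,3), (1,4), (2,4)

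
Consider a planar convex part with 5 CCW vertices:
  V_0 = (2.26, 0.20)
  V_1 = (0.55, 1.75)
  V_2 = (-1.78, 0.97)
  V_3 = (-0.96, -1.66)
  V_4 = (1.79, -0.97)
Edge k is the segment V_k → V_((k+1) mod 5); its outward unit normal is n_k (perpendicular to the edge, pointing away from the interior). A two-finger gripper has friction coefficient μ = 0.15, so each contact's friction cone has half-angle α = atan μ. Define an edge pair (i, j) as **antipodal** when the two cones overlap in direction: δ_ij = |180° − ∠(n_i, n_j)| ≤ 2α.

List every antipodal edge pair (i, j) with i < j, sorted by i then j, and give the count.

count = 1; pairs: (1,3)

α = atan 0.15 = 8.53°;  2α = 17.06°
n_0 = (+0.6716, +0.7409)
n_1 = (-0.3174, +0.9483)
n_2 = (-0.9547, -0.2977)
n_3 = (+0.2434, -0.9699)
n_4 = (+0.9279, -0.3728)
  (0,1): δ = 119.30°  ·
  (0,2): δ = 30.49°  ·
  (0,3): δ = 56.28°  ·
  (0,4): δ = 110.30°  ·
  (1,2): δ = 91.19°  ·
  (1,3): δ = 4.42°  ✓
  (1,4): δ = 49.61°  ·
  (2,3): δ = 93.23°  ·
  (2,4): δ = 39.20°  ·
  (3,4): δ = 125.97°  ·
antipodal pairs: 1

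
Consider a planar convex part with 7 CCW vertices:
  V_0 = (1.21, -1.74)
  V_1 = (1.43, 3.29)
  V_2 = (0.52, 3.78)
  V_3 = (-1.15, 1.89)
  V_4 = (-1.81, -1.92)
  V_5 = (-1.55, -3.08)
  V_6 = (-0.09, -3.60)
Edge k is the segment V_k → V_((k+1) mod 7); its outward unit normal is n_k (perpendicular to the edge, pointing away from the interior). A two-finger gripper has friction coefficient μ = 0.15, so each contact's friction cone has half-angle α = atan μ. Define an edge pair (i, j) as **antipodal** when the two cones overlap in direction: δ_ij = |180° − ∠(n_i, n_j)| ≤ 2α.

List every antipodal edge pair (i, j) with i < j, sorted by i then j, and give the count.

α = atan 0.15 = 8.53°;  2α = 17.06°
n_0 = (+0.9990, -0.0437)
n_1 = (+0.4741, +0.8805)
n_2 = (-0.7494, +0.6621)
n_3 = (-0.9853, +0.1707)
n_4 = (-0.9758, -0.2187)
n_5 = (-0.3355, -0.9420)
n_6 = (+0.8196, -0.5729)
  (0,1): δ = 115.80°  ·
  (0,2): δ = 38.96°  ·
  (0,3): δ = 7.32°  ✓
  (0,4): δ = 15.14°  ✓
  (0,5): δ = 72.90°  ·
  (0,6): δ = 147.55°  ·
  (1,2): δ = 103.16°  ·
  (1,3): δ = 71.53°  ·
  (1,4): δ = 49.07°  ·
  (1,5): δ = 8.70°  ✓
  (1,6): δ = 83.35°  ·
  (2,3): δ = 148.36°  ·
  (2,4): δ = 125.90°  ·
  (2,5): δ = 68.14°  ·
  (2,6): δ = 6.51°  ✓
  (3,4): δ = 157.54°  ·
  (3,5): δ = 99.78°  ·
  (3,6): δ = 25.12°  ·
  (4,5): δ = 122.24°  ·
  (4,6): δ = 47.58°  ·
  (5,6): δ = 105.35°  ·
antipodal pairs: 4

count = 4; pairs: (0,3), (0,4), (1,5), (2,6)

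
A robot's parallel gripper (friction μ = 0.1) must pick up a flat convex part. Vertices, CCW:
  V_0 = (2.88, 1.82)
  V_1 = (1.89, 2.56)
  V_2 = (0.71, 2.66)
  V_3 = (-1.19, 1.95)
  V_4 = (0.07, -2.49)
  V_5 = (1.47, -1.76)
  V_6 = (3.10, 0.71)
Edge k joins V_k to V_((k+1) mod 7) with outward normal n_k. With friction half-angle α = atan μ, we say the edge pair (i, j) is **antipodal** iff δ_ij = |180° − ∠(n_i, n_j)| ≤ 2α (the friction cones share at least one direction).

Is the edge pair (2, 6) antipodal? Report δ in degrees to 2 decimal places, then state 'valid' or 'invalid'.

α = atan 0.1 = 5.71°;  2α = 11.42°
edge 2: e_2 = (-1.90, -0.71);  n_2 = (-0.3500, +0.9367)
edge 6: e_6 = (-0.22, +1.11);  n_6 = (+0.9809, +0.1944)
∠(n_2, n_6) = 99.28°
δ = |180° − 99.28°| = 80.72°
80.72° > 2α = 11.42°  →  invalid

δ = 80.72°, invalid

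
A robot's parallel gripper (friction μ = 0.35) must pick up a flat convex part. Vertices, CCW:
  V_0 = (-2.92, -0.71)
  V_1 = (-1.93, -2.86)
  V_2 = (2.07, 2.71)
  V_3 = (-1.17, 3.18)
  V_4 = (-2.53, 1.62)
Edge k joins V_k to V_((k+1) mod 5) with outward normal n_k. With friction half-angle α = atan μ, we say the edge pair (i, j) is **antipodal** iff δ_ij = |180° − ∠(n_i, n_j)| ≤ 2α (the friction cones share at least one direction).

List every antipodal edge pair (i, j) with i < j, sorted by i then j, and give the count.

count = 2; pairs: (1,3), (1,4)

α = atan 0.35 = 19.29°;  2α = 38.58°
n_0 = (-0.9083, -0.4183)
n_1 = (+0.8123, -0.5833)
n_2 = (+0.1436, +0.9896)
n_3 = (-0.7538, +0.6571)
n_4 = (-0.9863, +0.1651)
  (0,1): δ = 60.41°  ·
  (0,2): δ = 57.02°  ·
  (0,3): δ = 114.19°  ·
  (0,4): δ = 145.77°  ·
  (1,2): δ = 62.57°  ·
  (1,3): δ = 5.40°  ✓
  (1,4): δ = 26.18°  ✓
  (2,3): δ = 122.83°  ·
  (2,4): δ = 91.25°  ·
  (3,4): δ = 148.42°  ·
antipodal pairs: 2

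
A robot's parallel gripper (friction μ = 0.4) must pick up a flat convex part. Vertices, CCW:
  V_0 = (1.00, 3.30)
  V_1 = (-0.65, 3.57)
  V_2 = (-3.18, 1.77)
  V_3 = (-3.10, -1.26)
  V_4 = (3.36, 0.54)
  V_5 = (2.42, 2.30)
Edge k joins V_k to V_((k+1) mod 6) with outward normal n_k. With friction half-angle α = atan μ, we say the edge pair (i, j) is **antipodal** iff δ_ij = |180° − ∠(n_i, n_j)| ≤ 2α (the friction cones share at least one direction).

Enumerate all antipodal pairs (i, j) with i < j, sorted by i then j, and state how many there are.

count = 3; pairs: (0,3), (1,3), (2,4)

α = atan 0.4 = 21.80°;  2α = 43.60°
n_0 = (+0.1615, +0.9869)
n_1 = (-0.5797, +0.8148)
n_2 = (-0.9997, -0.0264)
n_3 = (+0.2684, -0.9633)
n_4 = (+0.8821, +0.4711)
n_5 = (+0.5758, +0.8176)
  (0,1): δ = 135.28°  ·
  (0,2): δ = 79.19°  ·
  (0,3): δ = 24.86°  ✓
  (0,4): δ = 127.40°  ·
  (0,5): δ = 154.14°  ·
  (1,2): δ = 123.92°  ·
  (1,3): δ = 19.86°  ✓
  (1,4): δ = 82.68°  ·
  (1,5): δ = 109.42°  ·
  (2,3): δ = 75.94°  ·
  (2,4): δ = 26.59°  ✓
  (2,5): δ = 53.33°  ·
  (3,4): δ = 77.46°  ·
  (3,5): δ = 50.72°  ·
  (4,5): δ = 153.26°  ·
antipodal pairs: 3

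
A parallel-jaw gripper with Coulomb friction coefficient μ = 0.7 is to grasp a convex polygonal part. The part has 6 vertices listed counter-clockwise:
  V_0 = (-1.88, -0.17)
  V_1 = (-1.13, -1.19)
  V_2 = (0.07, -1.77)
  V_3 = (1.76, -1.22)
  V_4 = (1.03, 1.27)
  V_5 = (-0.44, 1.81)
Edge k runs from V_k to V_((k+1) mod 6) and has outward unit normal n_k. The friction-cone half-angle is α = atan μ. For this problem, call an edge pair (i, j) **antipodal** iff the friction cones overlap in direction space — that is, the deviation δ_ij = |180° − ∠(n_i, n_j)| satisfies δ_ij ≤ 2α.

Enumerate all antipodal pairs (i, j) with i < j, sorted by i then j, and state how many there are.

α = atan 0.7 = 34.99°;  2α = 69.98°
n_0 = (-0.8057, -0.5924)
n_1 = (-0.4352, -0.9003)
n_2 = (+0.3095, -0.9509)
n_3 = (+0.9596, +0.2813)
n_4 = (+0.3448, +0.9387)
n_5 = (-0.8087, +0.5882)
  (0,1): δ = 152.12°  ·
  (0,2): δ = 108.30°  ·
  (0,3): δ = 19.99°  ✓
  (0,4): δ = 33.50°  ✓
  (0,5): δ = 107.65°  ·
  (1,2): δ = 136.18°  ·
  (1,3): δ = 47.86°  ✓
  (1,4): δ = 5.63°  ✓
  (1,5): δ = 79.77°  ·
  (2,3): δ = 91.69°  ·
  (2,4): δ = 38.20°  ✓
  (2,5): δ = 35.95°  ✓
  (3,4): δ = 126.51°  ·
  (3,5): δ = 52.37°  ✓
  (4,5): δ = 105.86°  ·
antipodal pairs: 7

count = 7; pairs: (0,3), (0,4), (1,3), (1,4), (2,4), (2,5), (3,5)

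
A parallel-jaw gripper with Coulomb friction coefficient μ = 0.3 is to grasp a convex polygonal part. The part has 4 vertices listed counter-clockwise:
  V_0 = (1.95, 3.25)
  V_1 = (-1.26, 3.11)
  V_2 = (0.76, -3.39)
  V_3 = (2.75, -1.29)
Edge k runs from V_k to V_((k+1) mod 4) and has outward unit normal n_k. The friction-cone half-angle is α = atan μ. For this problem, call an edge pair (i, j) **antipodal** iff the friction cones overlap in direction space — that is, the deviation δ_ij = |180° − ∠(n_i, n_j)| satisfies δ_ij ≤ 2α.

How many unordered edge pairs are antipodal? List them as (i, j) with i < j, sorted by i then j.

count = 1; pairs: (1,3)

α = atan 0.3 = 16.70°;  2α = 33.40°
n_0 = (-0.0436, +0.9991)
n_1 = (-0.9549, -0.2968)
n_2 = (+0.7259, -0.6878)
n_3 = (+0.9848, +0.1735)
  (0,1): δ = 75.23°  ·
  (0,2): δ = 44.04°  ·
  (0,3): δ = 97.50°  ·
  (1,2): δ = 60.72°  ·
  (1,3): δ = 7.27°  ✓
  (2,3): δ = 126.55°  ·
antipodal pairs: 1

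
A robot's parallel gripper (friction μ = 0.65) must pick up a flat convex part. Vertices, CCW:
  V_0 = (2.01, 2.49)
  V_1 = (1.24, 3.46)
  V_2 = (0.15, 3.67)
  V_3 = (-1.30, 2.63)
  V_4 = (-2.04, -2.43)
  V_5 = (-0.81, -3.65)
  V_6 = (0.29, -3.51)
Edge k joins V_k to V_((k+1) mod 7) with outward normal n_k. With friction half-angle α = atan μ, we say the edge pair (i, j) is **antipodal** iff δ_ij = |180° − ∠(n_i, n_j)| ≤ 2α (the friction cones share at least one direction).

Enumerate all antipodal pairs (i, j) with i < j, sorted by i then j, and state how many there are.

α = atan 0.65 = 33.02°;  2α = 66.05°
n_0 = (+0.7832, +0.6217)
n_1 = (+0.1892, +0.9819)
n_2 = (-0.5828, +0.8126)
n_3 = (-0.9895, +0.1447)
n_4 = (-0.7042, -0.7100)
n_5 = (+0.1263, -0.9920)
n_6 = (+0.9613, -0.2756)
  (0,1): δ = 139.35°  ·
  (0,2): δ = 92.79°  ·
  (0,3): δ = 46.76°  ✓
  (0,4): δ = 6.79°  ✓
  (0,5): δ = 58.81°  ✓
  (0,6): δ = 125.56°  ·
  (1,2): δ = 133.45°  ·
  (1,3): δ = 87.42°  ·
  (1,4): δ = 33.86°  ✓
  (1,5): δ = 18.16°  ✓
  (1,6): δ = 84.91°  ·
  (2,3): δ = 133.97°  ·
  (2,4): δ = 80.42°  ·
  (2,5): δ = 28.40°  ✓
  (2,6): δ = 38.35°  ✓
  (3,4): δ = 126.45°  ·
  (3,5): δ = 74.43°  ·
  (3,6): δ = 7.68°  ✓
  (4,5): δ = 127.98°  ·
  (4,6): δ = 61.23°  ✓
  (5,6): δ = 113.25°  ·
antipodal pairs: 9

count = 9; pairs: (0,3), (0,4), (0,5), (1,4), (1,5), (2,5), (2,6), (3,6), (4,6)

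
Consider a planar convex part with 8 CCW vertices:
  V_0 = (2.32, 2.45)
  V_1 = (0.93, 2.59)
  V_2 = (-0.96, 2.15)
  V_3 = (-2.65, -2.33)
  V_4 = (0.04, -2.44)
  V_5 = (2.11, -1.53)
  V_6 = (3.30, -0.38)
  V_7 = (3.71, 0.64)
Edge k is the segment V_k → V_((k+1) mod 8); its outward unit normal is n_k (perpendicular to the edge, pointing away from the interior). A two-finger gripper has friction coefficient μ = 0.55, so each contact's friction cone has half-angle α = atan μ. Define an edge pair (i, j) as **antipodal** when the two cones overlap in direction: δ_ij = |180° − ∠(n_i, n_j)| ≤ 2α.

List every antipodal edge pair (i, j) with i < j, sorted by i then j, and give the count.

α = atan 0.55 = 28.81°;  2α = 57.62°
n_0 = (+0.1002, +0.9950)
n_1 = (-0.2267, +0.9740)
n_2 = (-0.9356, +0.3530)
n_3 = (-0.0409, -0.9992)
n_4 = (+0.4024, -0.9154)
n_5 = (+0.6949, -0.7191)
n_6 = (+0.9278, -0.3730)
n_7 = (+0.7931, +0.6091)
  (0,1): δ = 161.14°  ·
  (0,2): δ = 104.92°  ·
  (0,3): δ = 3.41°  ✓
  (0,4): δ = 29.48°  ✓
  (0,5): δ = 49.77°  ✓
  (0,6): δ = 73.85°  ·
  (0,7): δ = 133.27°  ·
  (1,2): δ = 123.77°  ·
  (1,3): δ = 15.45°  ✓
  (1,4): δ = 10.63°  ✓
  (1,5): δ = 30.92°  ✓
  (1,6): δ = 55.00°  ✓
  (1,7): δ = 114.42°  ·
  (2,3): δ = 71.67°  ·
  (2,4): δ = 45.60°  ✓
  (2,5): δ = 25.31°  ✓
  (2,6): δ = 1.23°  ✓
  (2,7): δ = 58.19°  ·
  (3,4): δ = 153.93°  ·
  (3,5): δ = 133.64°  ·
  (3,6): δ = 109.56°  ·
  (3,7): δ = 50.14°  ✓
  (4,5): δ = 159.71°  ·
  (4,6): δ = 135.63°  ·
  (4,7): δ = 76.21°  ·
  (5,6): δ = 155.92°  ·
  (5,7): δ = 96.50°  ·
  (6,7): δ = 120.58°  ·
antipodal pairs: 11

count = 11; pairs: (0,3), (0,4), (0,5), (1,3), (1,4), (1,5), (1,6), (2,4), (2,5), (2,6), (3,7)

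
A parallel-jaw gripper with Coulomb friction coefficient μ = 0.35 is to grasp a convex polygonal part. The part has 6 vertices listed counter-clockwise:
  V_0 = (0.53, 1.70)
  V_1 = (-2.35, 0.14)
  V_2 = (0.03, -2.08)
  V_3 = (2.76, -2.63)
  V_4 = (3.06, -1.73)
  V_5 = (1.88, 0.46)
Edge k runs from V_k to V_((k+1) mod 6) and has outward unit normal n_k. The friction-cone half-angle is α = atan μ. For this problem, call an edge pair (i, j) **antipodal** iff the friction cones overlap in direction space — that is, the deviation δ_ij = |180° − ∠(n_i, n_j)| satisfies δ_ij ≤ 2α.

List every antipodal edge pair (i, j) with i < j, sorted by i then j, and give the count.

count = 3; pairs: (1,4), (1,5), (2,5)

α = atan 0.35 = 19.29°;  2α = 38.58°
n_0 = (-0.4763, +0.8793)
n_1 = (-0.6821, -0.7313)
n_2 = (-0.1975, -0.9803)
n_3 = (+0.9487, -0.3162)
n_4 = (+0.8803, +0.4743)
n_5 = (+0.6765, +0.7365)
  (0,1): δ = 71.45°  ·
  (0,2): δ = 39.83°  ·
  (0,3): δ = 43.12°  ·
  (0,4): δ = 89.87°  ·
  (0,5): δ = 108.99°  ·
  (1,2): δ = 148.38°  ·
  (1,3): δ = 65.43°  ·
  (1,4): δ = 18.68°  ✓
  (1,5): δ = 0.44°  ✓
  (2,3): δ = 97.04°  ·
  (2,4): δ = 50.29°  ·
  (2,5): δ = 31.18°  ✓
  (3,4): δ = 133.25°  ·
  (3,5): δ = 114.13°  ·
  (4,5): δ = 160.88°  ·
antipodal pairs: 3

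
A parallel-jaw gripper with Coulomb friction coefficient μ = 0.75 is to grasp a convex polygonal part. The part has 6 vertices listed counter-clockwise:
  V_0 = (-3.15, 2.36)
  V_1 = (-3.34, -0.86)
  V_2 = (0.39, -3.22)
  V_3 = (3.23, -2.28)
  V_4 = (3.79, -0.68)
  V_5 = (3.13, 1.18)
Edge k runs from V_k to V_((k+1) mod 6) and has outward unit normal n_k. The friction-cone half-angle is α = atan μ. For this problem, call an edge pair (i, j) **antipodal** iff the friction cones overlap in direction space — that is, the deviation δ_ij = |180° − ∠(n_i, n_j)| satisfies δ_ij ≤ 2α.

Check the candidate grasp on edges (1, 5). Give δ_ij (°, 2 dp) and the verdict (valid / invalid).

δ = 21.68°, valid

α = atan 0.75 = 36.87°;  2α = 73.74°
edge 1: e_1 = (+3.73, -2.36);  n_1 = (-0.5347, -0.8451)
edge 5: e_5 = (-6.28, +1.18);  n_5 = (+0.1847, +0.9828)
∠(n_1, n_5) = 158.32°
δ = |180° − 158.32°| = 21.68°
21.68° ≤ 2α = 73.74°  →  valid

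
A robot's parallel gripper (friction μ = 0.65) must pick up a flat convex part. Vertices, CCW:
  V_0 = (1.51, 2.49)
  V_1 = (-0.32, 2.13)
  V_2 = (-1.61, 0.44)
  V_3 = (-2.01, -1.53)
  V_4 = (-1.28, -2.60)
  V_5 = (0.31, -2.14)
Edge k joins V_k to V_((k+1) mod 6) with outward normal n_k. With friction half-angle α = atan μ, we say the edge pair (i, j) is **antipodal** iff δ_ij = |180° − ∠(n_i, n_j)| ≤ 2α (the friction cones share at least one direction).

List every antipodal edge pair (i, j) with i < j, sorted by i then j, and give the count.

count = 7; pairs: (0,4), (0,5), (1,4), (1,5), (2,4), (2,5), (3,5)

α = atan 0.65 = 33.02°;  2α = 66.05°
n_0 = (-0.1930, +0.9812)
n_1 = (-0.7949, +0.6068)
n_2 = (-0.9800, +0.1990)
n_3 = (-0.8261, -0.5636)
n_4 = (+0.2779, -0.9606)
n_5 = (+0.9680, -0.2509)
  (0,1): δ = 138.48°  ·
  (0,2): δ = 112.61°  ·
  (0,3): δ = 66.83°  ·
  (0,4): δ = 5.01°  ✓
  (0,5): δ = 64.34°  ✓
  (1,2): δ = 154.12°  ·
  (1,3): δ = 108.34°  ·
  (1,4): δ = 36.51°  ✓
  (1,5): δ = 22.82°  ✓
  (2,3): δ = 134.22°  ·
  (2,4): δ = 62.39°  ✓
  (2,5): δ = 3.05°  ✓
  (3,4): δ = 108.17°  ·
  (3,5): δ = 48.83°  ✓
  (4,5): δ = 120.67°  ·
antipodal pairs: 7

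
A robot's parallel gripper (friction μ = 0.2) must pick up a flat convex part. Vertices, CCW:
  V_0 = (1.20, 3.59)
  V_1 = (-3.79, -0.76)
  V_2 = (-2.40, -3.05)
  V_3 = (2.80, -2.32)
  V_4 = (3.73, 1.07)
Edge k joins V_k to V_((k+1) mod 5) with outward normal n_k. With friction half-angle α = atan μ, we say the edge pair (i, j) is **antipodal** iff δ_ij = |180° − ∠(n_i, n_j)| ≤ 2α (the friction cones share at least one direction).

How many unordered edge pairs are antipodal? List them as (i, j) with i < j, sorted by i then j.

count = 1; pairs: (1,4)

α = atan 0.2 = 11.31°;  2α = 22.62°
n_0 = (-0.6571, +0.7538)
n_1 = (-0.8548, -0.5189)
n_2 = (+0.1390, -0.9903)
n_3 = (+0.9644, -0.2646)
n_4 = (+0.7057, +0.7085)
  (0,1): δ = 99.82°  ·
  (0,2): δ = 33.09°  ·
  (0,3): δ = 33.58°  ·
  (0,4): δ = 94.03°  ·
  (1,2): δ = 113.27°  ·
  (1,3): δ = 46.60°  ·
  (1,4): δ = 13.86°  ✓
  (2,3): δ = 113.33°  ·
  (2,4): δ = 52.88°  ·
  (3,4): δ = 119.55°  ·
antipodal pairs: 1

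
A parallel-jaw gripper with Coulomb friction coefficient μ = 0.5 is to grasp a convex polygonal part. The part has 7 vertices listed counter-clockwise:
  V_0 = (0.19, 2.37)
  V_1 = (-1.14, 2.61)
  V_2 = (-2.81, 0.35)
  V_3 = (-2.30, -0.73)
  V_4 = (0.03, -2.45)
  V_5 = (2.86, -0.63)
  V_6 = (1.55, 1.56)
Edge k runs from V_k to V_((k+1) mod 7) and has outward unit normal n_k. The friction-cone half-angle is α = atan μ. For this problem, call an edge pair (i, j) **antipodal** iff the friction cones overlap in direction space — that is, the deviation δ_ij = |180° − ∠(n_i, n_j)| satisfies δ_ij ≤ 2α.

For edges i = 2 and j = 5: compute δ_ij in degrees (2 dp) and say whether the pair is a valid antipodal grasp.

α = atan 0.5 = 26.57°;  2α = 53.13°
edge 2: e_2 = (+0.51, -1.08);  n_2 = (-0.9042, -0.4270)
edge 5: e_5 = (-1.31, +2.19);  n_5 = (+0.8582, +0.5133)
∠(n_2, n_5) = 174.39°
δ = |180° − 174.39°| = 5.61°
5.61° ≤ 2α = 53.13°  →  valid

δ = 5.61°, valid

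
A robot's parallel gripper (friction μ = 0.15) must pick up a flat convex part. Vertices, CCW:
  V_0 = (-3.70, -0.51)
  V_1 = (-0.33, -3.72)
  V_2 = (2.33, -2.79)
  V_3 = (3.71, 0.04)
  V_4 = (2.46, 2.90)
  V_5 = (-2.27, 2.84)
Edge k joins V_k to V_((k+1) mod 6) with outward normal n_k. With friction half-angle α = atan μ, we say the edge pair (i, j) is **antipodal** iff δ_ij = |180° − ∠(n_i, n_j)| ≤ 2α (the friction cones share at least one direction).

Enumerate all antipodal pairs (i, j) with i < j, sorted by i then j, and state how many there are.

α = atan 0.15 = 8.53°;  2α = 17.06°
n_0 = (-0.6897, -0.7241)
n_1 = (+0.3300, -0.9440)
n_2 = (+0.8988, -0.4383)
n_3 = (+0.9163, +0.4005)
n_4 = (-0.0127, +0.9999)
n_5 = (-0.9197, +0.3926)
  (0,1): δ = 117.12°  ·
  (0,2): δ = 72.39°  ·
  (0,3): δ = 22.78°  ·
  (0,4): δ = 44.33°  ·
  (0,5): δ = 110.49°  ·
  (1,2): δ = 135.27°  ·
  (1,3): δ = 85.66°  ·
  (1,4): δ = 18.54°  ·
  (1,5): δ = 47.61°  ·
  (2,3): δ = 130.40°  ·
  (2,4): δ = 63.28°  ·
  (2,5): δ = 2.88°  ✓
  (3,4): δ = 112.88°  ·
  (3,5): δ = 46.72°  ·
  (4,5): δ = 113.84°  ·
antipodal pairs: 1

count = 1; pairs: (2,5)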